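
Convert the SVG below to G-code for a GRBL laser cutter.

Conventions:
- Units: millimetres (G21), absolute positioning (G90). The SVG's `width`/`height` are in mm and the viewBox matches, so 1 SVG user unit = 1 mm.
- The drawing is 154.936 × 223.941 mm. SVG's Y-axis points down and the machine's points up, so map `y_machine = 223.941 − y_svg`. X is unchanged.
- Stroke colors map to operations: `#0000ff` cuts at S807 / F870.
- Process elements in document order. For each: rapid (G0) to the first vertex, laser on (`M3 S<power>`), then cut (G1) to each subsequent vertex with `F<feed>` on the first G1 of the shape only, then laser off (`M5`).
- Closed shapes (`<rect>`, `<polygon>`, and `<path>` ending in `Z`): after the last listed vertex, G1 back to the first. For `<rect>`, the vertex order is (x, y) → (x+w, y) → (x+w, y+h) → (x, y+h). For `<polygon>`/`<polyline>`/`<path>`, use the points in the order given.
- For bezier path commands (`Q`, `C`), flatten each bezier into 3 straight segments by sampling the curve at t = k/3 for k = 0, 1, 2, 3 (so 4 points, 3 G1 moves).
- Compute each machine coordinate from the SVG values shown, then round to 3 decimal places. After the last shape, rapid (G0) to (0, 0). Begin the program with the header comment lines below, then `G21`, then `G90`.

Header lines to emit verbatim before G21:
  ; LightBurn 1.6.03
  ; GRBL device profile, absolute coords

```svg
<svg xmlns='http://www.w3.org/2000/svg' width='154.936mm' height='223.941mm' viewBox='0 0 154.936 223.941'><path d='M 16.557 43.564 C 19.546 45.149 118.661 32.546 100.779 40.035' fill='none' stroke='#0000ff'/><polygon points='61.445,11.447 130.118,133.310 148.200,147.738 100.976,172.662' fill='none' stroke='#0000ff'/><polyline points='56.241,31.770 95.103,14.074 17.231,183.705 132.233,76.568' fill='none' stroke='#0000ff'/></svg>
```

; LightBurn 1.6.03
; GRBL device profile, absolute coords
G21
G90
G0 X16.557 Y180.377
M3 S807
G1 X43.695 Y182.252 F870
G1 X87.555 Y185.967
G1 X100.779 Y183.906
M5
G0 X61.445 Y212.494
M3 S807
G1 X130.118 Y90.631 F870
G1 X148.200 Y76.203
G1 X100.976 Y51.279
G1 X61.445 Y212.494
M5
G0 X56.241 Y192.171
M3 S807
G1 X95.103 Y209.867 F870
G1 X17.231 Y40.236
G1 X132.233 Y147.373
M5
G0 X0.000 Y0.000

Since the viewBox matches the mm dimensions, user units are millimetres directly. The only transform is the Y-flip y_m = 223.941 − y_svg.

Shape 1 is a cubic bezier drawn with `<path>`. Its stroke #0000ff means cut at S807, F870. After flipping Y the toolpath is (16.557,180.377) → (43.695,182.252) → (87.555,185.967) → (100.779,183.906).

Shape 2 is a closed polygon drawn with `<polygon>`. Its stroke #0000ff means cut at S807, F870. After flipping Y the toolpath is (61.445,212.494) → (130.118,90.631) → (148.200,76.203) → (100.976,51.279) → (61.445,212.494), returning to the start.

Shape 3 is a open polyline drawn with `<polyline>`. Its stroke #0000ff means cut at S807, F870. After flipping Y the toolpath is (56.241,192.171) → (95.103,209.867) → (17.231,40.236) → (132.233,147.373).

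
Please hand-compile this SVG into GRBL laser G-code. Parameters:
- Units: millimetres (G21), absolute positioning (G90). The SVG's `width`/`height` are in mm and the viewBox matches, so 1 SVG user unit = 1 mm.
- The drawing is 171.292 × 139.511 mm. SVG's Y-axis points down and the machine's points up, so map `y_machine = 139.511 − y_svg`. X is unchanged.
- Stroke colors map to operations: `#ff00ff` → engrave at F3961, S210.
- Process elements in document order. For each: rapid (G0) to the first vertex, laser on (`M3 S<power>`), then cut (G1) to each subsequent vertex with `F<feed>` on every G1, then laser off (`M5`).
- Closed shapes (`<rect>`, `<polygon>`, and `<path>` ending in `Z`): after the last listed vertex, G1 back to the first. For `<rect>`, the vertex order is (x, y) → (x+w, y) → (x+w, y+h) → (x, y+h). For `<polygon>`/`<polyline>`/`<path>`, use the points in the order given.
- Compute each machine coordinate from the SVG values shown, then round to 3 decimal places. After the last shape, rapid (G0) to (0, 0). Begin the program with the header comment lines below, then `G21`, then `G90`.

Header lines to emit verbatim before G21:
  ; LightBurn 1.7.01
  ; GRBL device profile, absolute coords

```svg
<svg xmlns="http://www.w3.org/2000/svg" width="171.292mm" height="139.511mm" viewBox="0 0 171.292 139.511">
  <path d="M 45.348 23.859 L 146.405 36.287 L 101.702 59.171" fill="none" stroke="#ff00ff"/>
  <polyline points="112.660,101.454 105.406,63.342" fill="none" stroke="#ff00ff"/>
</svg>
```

; LightBurn 1.7.01
; GRBL device profile, absolute coords
G21
G90
G0 X45.348 Y115.652
M3 S210
G1 X146.405 Y103.224 F3961
G1 X101.702 Y80.340 F3961
M5
G0 X112.660 Y38.057
M3 S210
G1 X105.406 Y76.169 F3961
M5
G0 X0.000 Y0.000

1 u = 1 mm; y_m = 139.511 − y.

[1] `<path>` open polyline, #ff00ff→engrave S210 F3961: (45.348,115.652) → (146.405,103.224) → (101.702,80.340)

[2] `<polyline>` line segment, #ff00ff→engrave S210 F3961: (112.660,38.057) → (105.406,76.169)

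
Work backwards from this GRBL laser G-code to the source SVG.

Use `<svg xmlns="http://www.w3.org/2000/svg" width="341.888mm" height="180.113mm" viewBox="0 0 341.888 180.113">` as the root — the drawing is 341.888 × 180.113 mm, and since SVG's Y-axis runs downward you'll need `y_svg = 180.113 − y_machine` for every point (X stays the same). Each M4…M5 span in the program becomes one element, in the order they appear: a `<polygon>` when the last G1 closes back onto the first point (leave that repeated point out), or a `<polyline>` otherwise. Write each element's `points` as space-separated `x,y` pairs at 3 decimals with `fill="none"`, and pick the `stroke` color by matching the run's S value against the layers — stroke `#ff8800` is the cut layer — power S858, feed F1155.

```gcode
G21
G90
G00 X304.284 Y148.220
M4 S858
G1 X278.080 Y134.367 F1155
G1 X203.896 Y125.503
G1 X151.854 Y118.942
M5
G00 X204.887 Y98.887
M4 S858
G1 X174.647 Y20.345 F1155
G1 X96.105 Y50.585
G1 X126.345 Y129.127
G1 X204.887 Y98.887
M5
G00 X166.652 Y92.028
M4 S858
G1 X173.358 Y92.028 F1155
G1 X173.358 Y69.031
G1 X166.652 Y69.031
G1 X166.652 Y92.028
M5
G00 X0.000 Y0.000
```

<svg xmlns="http://www.w3.org/2000/svg" width="341.888mm" height="180.113mm" viewBox="0 0 341.888 180.113">
  <polyline points="304.284,31.893 278.080,45.746 203.896,54.610 151.854,61.171" fill="none" stroke="#ff8800"/>
  <polygon points="204.887,81.226 174.647,159.768 96.105,129.528 126.345,50.986" fill="none" stroke="#ff8800"/>
  <polygon points="166.652,88.085 173.358,88.085 173.358,111.082 166.652,111.082" fill="none" stroke="#ff8800"/>
</svg>

Machine Y-up, SVG Y-down with viewBox height 180.113, so y_svg = 180.113 − y_machine; X carries over. Every run uses S858, so all elements get stroke `#ff8800` (cut).

Run 1: The run is open, so emit a `<polyline>` with points (Y-flipped): 304.284,31.893 278.080,45.746 203.896,54.610 151.854,61.171.

Run 2: The run returns to its start, so emit a `<polygon>` with points (Y-flipped): 204.887,81.226 174.647,159.768 96.105,129.528 126.345,50.986.

Run 3: The run returns to its start, so emit a `<polygon>` with points (Y-flipped): 166.652,88.085 173.358,88.085 173.358,111.082 166.652,111.082.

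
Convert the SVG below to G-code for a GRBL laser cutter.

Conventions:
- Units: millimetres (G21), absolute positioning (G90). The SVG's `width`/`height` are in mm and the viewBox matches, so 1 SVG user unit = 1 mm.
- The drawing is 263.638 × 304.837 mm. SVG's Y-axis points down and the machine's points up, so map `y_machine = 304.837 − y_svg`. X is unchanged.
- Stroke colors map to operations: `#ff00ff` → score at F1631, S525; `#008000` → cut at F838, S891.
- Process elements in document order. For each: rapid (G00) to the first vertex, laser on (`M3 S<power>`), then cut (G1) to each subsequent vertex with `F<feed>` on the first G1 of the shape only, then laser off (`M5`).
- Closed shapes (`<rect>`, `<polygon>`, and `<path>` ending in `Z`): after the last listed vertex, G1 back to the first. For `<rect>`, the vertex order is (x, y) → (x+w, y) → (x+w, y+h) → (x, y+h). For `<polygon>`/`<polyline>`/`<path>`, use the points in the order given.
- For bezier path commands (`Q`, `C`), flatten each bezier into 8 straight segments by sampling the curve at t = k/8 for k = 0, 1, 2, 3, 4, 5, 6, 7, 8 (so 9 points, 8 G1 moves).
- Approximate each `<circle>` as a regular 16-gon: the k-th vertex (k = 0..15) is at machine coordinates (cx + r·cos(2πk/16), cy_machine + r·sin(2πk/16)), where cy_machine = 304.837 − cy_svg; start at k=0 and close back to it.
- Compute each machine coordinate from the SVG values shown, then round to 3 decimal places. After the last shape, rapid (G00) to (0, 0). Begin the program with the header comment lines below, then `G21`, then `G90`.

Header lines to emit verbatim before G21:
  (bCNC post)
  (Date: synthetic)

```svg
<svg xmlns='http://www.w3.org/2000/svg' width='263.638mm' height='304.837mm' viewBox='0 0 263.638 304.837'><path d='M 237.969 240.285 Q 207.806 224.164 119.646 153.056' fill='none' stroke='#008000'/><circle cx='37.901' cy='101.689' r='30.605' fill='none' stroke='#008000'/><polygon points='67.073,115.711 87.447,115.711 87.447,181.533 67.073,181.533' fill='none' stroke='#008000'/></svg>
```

(bCNC post)
(Date: synthetic)
G21
G90
G00 X237.969 Y64.552
M3 S891
G1 X229.522 Y69.441 F838
G1 X219.263 Y76.049
G1 X207.191 Y84.375
G1 X193.307 Y94.420
G1 X177.610 Y106.183
G1 X160.101 Y119.664
G1 X140.780 Y134.863
G1 X119.646 Y151.781
M5
G00 X68.506 Y203.148
M3 S891
G1 X66.176 Y214.860 F838
G1 X59.542 Y224.789
G1 X49.613 Y231.423
G1 X37.901 Y233.753
G1 X26.189 Y231.423
G1 X16.260 Y224.789
G1 X9.626 Y214.860
G1 X7.296 Y203.148
G1 X9.626 Y191.436
G1 X16.260 Y181.507
G1 X26.189 Y174.873
G1 X37.901 Y172.543
G1 X49.613 Y174.873
G1 X59.542 Y181.507
G1 X66.176 Y191.436
G1 X68.506 Y203.148
M5
G00 X67.073 Y189.126
M3 S891
G1 X87.447 Y189.126 F838
G1 X87.447 Y123.304
G1 X67.073 Y123.304
G1 X67.073 Y189.126
M5
G00 X0.000 Y0.000

1 u = 1 mm; y_m = 304.837 − y.

[1] `<path>` quadratic bezier, #008000→cut S891 F838: (237.969,64.552) → (229.522,69.441) → (219.263,76.049) → (207.191,84.375) → (193.307,94.420) → (177.610,106.183) → (160.101,119.664) → (140.780,134.863) → (119.646,151.781)

[2] `<circle>` circle, #008000→cut S891 F838: (68.506,203.148) → (66.176,214.860) → (59.542,224.789) → (49.613,231.423) → (37.901,233.753) → (26.189,231.423) → (16.260,224.789) → (9.626,214.860) → (7.296,203.148) → (9.626,191.436) → (16.260,181.507) → (26.189,174.873) → (37.901,172.543) → (49.613,174.873) → (59.542,181.507) → (66.176,191.436) → (68.506,203.148) (closed)

[3] `<polygon>` rectangle, #008000→cut S891 F838: (67.073,189.126) → (87.447,189.126) → (87.447,123.304) → (67.073,123.304) → (67.073,189.126) (closed)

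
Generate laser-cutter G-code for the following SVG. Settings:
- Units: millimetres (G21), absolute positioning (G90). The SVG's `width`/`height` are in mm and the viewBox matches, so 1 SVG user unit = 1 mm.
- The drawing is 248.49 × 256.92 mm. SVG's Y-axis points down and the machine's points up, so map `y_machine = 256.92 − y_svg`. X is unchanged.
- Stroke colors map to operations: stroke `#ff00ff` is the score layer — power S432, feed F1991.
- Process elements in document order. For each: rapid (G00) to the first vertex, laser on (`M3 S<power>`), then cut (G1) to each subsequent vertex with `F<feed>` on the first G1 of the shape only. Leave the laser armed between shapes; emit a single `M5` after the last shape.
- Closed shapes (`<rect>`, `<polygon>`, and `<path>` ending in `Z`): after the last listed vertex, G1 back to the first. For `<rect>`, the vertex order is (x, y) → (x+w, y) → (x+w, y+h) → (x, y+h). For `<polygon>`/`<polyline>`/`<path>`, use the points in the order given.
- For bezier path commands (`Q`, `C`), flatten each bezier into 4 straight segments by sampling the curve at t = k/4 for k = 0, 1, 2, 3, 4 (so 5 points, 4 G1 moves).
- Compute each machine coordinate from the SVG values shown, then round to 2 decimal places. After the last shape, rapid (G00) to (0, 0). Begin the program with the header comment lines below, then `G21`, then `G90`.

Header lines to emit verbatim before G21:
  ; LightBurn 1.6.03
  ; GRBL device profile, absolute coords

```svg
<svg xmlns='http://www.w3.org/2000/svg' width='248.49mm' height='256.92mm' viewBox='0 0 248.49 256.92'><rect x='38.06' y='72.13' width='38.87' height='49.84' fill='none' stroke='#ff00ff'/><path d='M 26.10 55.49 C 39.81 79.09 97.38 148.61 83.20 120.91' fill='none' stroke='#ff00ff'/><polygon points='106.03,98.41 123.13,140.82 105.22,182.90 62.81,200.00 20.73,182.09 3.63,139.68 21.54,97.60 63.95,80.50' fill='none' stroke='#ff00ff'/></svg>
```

1 u = 1 mm; y_m = 256.92 − y.

[1] `<rect>` rectangle, #ff00ff→score S432 F1991: (38.06,184.79) → (76.93,184.79) → (76.93,134.95) → (38.06,134.95) → (38.06,184.79) (closed)

[2] `<path>` cubic bezier, #ff00ff→score S432 F1991: (26.10,201.43) → (42.80,177.36) → (65.11,149.48) → (82.19,131.23) → (83.20,136.01)

[3] `<polygon>` regular polygon, #ff00ff→score S432 F1991: (106.03,158.51) → (123.13,116.10) → (105.22,74.02) → (62.81,56.92) → (20.73,74.83) → (3.63,117.24) → (21.54,159.32) → (63.95,176.42) → (106.03,158.51) (closed)

; LightBurn 1.6.03
; GRBL device profile, absolute coords
G21
G90
G00 X38.06 Y184.79
M3 S432
G1 X76.93 Y184.79 F1991
G1 X76.93 Y134.95
G1 X38.06 Y134.95
G1 X38.06 Y184.79
G00 X26.10 Y201.43
M3 S432
G1 X42.80 Y177.36 F1991
G1 X65.11 Y149.48
G1 X82.19 Y131.23
G1 X83.20 Y136.01
G00 X106.03 Y158.51
M3 S432
G1 X123.13 Y116.10 F1991
G1 X105.22 Y74.02
G1 X62.81 Y56.92
G1 X20.73 Y74.83
G1 X3.63 Y117.24
G1 X21.54 Y159.32
G1 X63.95 Y176.42
G1 X106.03 Y158.51
M5
G00 X0.00 Y0.00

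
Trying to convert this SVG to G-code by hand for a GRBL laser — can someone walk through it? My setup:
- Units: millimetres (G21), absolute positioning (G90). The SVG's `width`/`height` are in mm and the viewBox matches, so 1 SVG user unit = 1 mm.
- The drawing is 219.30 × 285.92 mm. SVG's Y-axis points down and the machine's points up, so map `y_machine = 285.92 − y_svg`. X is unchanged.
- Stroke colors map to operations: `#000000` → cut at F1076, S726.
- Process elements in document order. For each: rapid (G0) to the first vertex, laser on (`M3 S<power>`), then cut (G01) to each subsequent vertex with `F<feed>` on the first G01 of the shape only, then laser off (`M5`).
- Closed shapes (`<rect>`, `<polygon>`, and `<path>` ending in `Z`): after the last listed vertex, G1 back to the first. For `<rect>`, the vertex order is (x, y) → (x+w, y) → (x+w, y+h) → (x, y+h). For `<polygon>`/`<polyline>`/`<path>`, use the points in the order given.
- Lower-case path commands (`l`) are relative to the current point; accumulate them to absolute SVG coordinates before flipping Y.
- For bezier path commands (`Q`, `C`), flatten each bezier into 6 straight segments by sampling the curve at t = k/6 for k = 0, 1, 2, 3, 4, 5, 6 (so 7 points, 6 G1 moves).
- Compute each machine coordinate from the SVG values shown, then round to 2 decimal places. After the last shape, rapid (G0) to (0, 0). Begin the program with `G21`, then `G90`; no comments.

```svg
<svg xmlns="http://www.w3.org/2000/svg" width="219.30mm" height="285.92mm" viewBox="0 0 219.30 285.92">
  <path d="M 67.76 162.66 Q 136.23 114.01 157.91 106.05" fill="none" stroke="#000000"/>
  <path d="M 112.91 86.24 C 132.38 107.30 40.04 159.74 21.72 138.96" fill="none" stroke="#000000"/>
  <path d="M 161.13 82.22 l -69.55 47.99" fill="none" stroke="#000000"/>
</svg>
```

viewBox `0 0 219.30 285.92` with mm width/height → 1 unit = 1 mm. Flip: y_m = 285.92 − y_svg.

**Shape 1** — `<path>` quadratic bezier, stroke `#000000` → cut (S726, F1076). Control points (SVG): P0=(67.76,162.66), P1=(136.23,114.01), P2=(157.91,106.05); sampled at t=k/6. Machine vertices: (67.76,123.26) → (89.28,138.35) → (108.21,151.17) → (124.53,161.74) → (138.26,170.04) → (149.38,176.09) → (157.91,179.87). Open path.

**Shape 2** — `<path>` cubic bezier, stroke `#000000` → cut (S726, F1076). Control points (SVG): P0=(112.91,86.24), P1=(132.38,107.30), P2=(40.04,159.74), P3=(21.72,138.96); sampled at t=k/6. Machine vertices: (112.91,199.68) → (114.19,187.02) → (101.99,172.03) → (81.49,157.63) → (57.83,146.71) → (36.19,142.19) → (21.72,146.96). Open path.

**Shape 3** — `<path>` line segment, stroke `#000000` → cut (S726, F1076). Machine vertices: (161.13,203.70) → (91.58,155.71). Open path.

G21
G90
G0 X67.76 Y123.26
M3 S726
G01 X89.28 Y138.35 F1076
G01 X108.21 Y151.17
G01 X124.53 Y161.74
G01 X138.26 Y170.04
G01 X149.38 Y176.09
G01 X157.91 Y179.87
M5
G0 X112.91 Y199.68
M3 S726
G01 X114.19 Y187.02 F1076
G01 X101.99 Y172.03
G01 X81.49 Y157.63
G01 X57.83 Y146.71
G01 X36.19 Y142.19
G01 X21.72 Y146.96
M5
G0 X161.13 Y203.70
M3 S726
G01 X91.58 Y155.71 F1076
M5
G0 X0.00 Y0.00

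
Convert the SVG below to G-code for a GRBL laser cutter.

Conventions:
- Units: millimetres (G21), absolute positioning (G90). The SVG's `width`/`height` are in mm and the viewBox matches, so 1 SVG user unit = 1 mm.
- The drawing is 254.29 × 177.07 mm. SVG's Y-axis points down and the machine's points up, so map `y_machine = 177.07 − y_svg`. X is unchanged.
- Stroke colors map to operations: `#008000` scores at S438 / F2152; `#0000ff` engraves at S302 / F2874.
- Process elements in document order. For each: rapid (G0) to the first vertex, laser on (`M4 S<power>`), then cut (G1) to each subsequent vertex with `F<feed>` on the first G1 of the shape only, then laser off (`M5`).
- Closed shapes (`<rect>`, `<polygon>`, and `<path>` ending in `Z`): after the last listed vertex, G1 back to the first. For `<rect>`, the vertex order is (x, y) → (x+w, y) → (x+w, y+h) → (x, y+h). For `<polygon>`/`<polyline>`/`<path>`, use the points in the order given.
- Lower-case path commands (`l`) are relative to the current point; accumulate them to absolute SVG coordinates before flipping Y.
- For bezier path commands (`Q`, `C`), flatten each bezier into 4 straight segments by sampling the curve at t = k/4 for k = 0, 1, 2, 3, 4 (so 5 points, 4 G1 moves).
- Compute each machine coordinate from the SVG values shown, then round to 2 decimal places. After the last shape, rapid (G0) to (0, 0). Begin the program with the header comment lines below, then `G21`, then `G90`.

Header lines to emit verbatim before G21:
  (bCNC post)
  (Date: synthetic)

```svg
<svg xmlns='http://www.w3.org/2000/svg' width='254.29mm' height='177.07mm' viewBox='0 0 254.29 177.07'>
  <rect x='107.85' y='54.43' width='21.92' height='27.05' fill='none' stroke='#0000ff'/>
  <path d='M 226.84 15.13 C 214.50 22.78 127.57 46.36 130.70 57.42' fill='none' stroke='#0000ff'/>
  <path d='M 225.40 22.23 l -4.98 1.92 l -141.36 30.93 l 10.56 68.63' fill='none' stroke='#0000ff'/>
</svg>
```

(bCNC post)
(Date: synthetic)
G21
G90
G0 X107.85 Y122.64
M4 S302
G1 X129.77 Y122.64 F2874
G1 X129.77 Y95.59
G1 X107.85 Y95.59
G1 X107.85 Y122.64
M5
G0 X226.84 Y161.94
M4 S302
G1 X206.17 Y153.66 F2874
G1 X172.97 Y142.07
G1 X142.67 Y129.85
G1 X130.70 Y119.65
M5
G0 X225.40 Y154.84
M4 S302
G1 X220.42 Y152.92 F2874
G1 X79.06 Y121.99
G1 X89.62 Y53.36
M5
G0 X0.00 Y0.00

viewBox `0 0 254.29 177.07` with mm width/height → 1 unit = 1 mm. Flip: y_m = 177.07 − y_svg.

**Shape 1** — `<rect>` rectangle, stroke `#0000ff` → engrave (S302, F2874). Machine vertices: (107.85,122.64) → (129.77,122.64) → (129.77,95.59) → (107.85,95.59) → (107.85,122.64). Closed: final G1 returns to the first vertex.

**Shape 2** — `<path>` cubic bezier, stroke `#0000ff` → engrave (S302, F2874). Control points (SVG): P0=(226.84,15.13), P1=(214.50,22.78), P2=(127.57,46.36), P3=(130.70,57.42); sampled at t=k/4. Machine vertices: (226.84,161.94) → (206.17,153.66) → (172.97,142.07) → (142.67,129.85) → (130.70,119.65). Open path.

**Shape 3** — `<path>` open polyline, stroke `#0000ff` → engrave (S302, F2874). Machine vertices: (225.40,154.84) → (220.42,152.92) → (79.06,121.99) → (89.62,53.36). Open path.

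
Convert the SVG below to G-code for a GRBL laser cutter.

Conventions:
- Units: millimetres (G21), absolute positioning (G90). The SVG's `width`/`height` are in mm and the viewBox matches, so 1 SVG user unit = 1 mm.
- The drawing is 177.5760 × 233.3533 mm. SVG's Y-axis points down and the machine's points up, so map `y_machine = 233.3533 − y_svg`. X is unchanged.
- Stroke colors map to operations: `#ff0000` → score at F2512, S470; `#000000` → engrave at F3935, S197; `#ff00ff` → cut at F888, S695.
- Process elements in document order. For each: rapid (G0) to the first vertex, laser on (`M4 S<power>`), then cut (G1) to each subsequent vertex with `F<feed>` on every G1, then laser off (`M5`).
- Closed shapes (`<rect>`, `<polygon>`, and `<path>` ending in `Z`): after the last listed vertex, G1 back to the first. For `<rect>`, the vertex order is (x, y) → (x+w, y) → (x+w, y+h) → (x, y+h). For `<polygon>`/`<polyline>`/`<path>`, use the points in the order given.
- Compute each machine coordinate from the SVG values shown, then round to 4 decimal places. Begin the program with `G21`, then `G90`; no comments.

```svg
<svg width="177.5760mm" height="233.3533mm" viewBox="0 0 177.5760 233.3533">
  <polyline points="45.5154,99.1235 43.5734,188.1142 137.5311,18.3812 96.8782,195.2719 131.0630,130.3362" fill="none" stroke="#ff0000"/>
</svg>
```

G21
G90
G0 X45.5154 Y134.2298
M4 S470
G1 X43.5734 Y45.2391 F2512
G1 X137.5311 Y214.9721 F2512
G1 X96.8782 Y38.0814 F2512
G1 X131.0630 Y103.0171 F2512
M5

viewBox `0 0 177.5760 233.3533` with mm width/height → 1 unit = 1 mm. Flip: y_m = 233.3533 − y_svg.

**Shape 1** — `<polyline>` open polyline, stroke `#ff0000` → score (S470, F2512). Machine vertices: (45.5154,134.2298) → (43.5734,45.2391) → (137.5311,214.9721) → (96.8782,38.0814) → (131.0630,103.0171). Open path.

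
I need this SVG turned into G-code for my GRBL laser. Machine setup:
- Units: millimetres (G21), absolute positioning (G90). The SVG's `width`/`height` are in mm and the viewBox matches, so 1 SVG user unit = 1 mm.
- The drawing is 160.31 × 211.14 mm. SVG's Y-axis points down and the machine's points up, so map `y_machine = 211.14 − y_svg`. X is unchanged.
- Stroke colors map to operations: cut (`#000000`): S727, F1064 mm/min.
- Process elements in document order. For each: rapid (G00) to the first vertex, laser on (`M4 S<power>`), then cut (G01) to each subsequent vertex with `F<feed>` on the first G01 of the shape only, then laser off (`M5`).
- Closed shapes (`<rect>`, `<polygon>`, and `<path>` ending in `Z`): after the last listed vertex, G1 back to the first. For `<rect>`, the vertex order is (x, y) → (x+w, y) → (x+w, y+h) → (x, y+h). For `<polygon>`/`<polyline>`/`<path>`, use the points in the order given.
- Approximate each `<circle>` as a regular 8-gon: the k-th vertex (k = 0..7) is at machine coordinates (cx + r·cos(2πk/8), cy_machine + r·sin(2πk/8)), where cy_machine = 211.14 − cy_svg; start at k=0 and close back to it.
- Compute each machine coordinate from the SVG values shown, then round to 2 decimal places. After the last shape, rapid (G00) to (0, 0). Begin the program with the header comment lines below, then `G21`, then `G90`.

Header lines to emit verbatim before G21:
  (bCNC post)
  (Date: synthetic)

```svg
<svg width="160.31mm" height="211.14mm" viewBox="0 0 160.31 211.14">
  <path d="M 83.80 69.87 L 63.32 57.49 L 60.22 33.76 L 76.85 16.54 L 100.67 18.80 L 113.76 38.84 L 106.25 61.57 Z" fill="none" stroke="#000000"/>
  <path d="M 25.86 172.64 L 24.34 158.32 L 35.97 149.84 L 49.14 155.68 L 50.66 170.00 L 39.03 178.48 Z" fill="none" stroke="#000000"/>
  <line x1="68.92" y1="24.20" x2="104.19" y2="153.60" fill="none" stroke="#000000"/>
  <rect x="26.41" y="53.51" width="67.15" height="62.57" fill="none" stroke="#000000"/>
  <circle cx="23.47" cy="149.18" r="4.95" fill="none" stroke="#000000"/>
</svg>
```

(bCNC post)
(Date: synthetic)
G21
G90
G00 X83.80 Y141.27
M4 S727
G01 X63.32 Y153.65 F1064
G01 X60.22 Y177.38
G01 X76.85 Y194.60
G01 X100.67 Y192.34
G01 X113.76 Y172.30
G01 X106.25 Y149.57
G01 X83.80 Y141.27
M5
G00 X25.86 Y38.50
M4 S727
G01 X24.34 Y52.82 F1064
G01 X35.97 Y61.30
G01 X49.14 Y55.46
G01 X50.66 Y41.14
G01 X39.03 Y32.66
G01 X25.86 Y38.50
M5
G00 X68.92 Y186.94
M4 S727
G01 X104.19 Y57.54 F1064
M5
G00 X26.41 Y157.63
M4 S727
G01 X93.56 Y157.63 F1064
G01 X93.56 Y95.06
G01 X26.41 Y95.06
G01 X26.41 Y157.63
M5
G00 X28.42 Y61.96
M4 S727
G01 X26.97 Y65.46 F1064
G01 X23.47 Y66.91
G01 X19.97 Y65.46
G01 X18.52 Y61.96
G01 X19.97 Y58.46
G01 X23.47 Y57.01
G01 X26.97 Y58.46
G01 X28.42 Y61.96
M5
G00 X0.00 Y0.00

Since the viewBox matches the mm dimensions, user units are millimetres directly. The only transform is the Y-flip y_m = 211.14 − y_svg.

Shape 1 is a regular polygon drawn with `<path>`. Its stroke #000000 means cut at S727, F1064. After flipping Y the toolpath is (83.80,141.27) → (63.32,153.65) → (60.22,177.38) → (76.85,194.60) → (100.67,192.34) → (113.76,172.30) → (106.25,149.57) → (83.80,141.27), returning to the start.

Shape 2 is a regular polygon drawn with `<path>`. Its stroke #000000 means cut at S727, F1064. After flipping Y the toolpath is (25.86,38.50) → (24.34,52.82) → (35.97,61.30) → (49.14,55.46) → (50.66,41.14) → (39.03,32.66) → (25.86,38.50), returning to the start.

Shape 3 is a line segment drawn with `<line>`. Its stroke #000000 means cut at S727, F1064. After flipping Y the toolpath is (68.92,186.94) → (104.19,57.54).

Shape 4 is a rectangle drawn with `<rect>`. Its stroke #000000 means cut at S727, F1064. After flipping Y the toolpath is (26.41,157.63) → (93.56,157.63) → (93.56,95.06) → (26.41,95.06) → (26.41,157.63), returning to the start.

Shape 5 is a circle drawn with `<circle>`. Its stroke #000000 means cut at S727, F1064. After flipping Y the toolpath is (28.42,61.96) → (26.97,65.46) → (23.47,66.91) → (19.97,65.46) → (18.52,61.96) → (19.97,58.46) → (23.47,57.01) → (26.97,58.46) → (28.42,61.96), returning to the start.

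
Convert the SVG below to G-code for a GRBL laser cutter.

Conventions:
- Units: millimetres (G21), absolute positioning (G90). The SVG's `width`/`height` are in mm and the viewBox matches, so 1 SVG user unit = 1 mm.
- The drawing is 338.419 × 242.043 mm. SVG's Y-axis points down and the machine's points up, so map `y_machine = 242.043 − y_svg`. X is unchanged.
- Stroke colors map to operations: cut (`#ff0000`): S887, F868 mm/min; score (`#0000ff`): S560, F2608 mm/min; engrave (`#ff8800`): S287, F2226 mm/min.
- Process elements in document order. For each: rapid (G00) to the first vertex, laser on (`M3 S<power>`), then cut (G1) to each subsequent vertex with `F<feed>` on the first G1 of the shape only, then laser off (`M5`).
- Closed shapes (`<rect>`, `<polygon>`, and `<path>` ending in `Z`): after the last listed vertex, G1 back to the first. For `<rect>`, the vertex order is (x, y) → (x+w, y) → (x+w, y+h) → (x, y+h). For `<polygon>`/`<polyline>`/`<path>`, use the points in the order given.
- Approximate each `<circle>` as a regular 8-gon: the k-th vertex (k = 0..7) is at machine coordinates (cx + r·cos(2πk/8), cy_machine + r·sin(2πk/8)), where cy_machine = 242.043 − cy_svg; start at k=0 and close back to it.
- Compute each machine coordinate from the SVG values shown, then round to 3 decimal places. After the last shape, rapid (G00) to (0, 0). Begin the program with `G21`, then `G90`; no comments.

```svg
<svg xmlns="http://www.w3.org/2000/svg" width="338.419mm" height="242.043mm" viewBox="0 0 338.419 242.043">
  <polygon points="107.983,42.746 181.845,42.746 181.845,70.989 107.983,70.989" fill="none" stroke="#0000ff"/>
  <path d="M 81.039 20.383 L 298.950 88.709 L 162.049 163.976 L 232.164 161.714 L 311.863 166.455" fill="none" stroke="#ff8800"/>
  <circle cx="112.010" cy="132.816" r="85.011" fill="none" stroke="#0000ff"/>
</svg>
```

Since the viewBox matches the mm dimensions, user units are millimetres directly. The only transform is the Y-flip y_m = 242.043 − y_svg.

Shape 1 is a rectangle drawn with `<polygon>`. Its stroke #0000ff means score at S560, F2608. After flipping Y the toolpath is (107.983,199.297) → (181.845,199.297) → (181.845,171.054) → (107.983,171.054) → (107.983,199.297), returning to the start.

Shape 2 is a open polyline drawn with `<path>`. Its stroke #ff8800 means engrave at S287, F2226. After flipping Y the toolpath is (81.039,221.660) → (298.950,153.334) → (162.049,78.067) → (232.164,80.329) → (311.863,75.588).

Shape 3 is a circle drawn with `<circle>`. Its stroke #0000ff means score at S560, F2608. After flipping Y the toolpath is (197.021,109.227) → (172.122,169.339) → (112.010,194.238) → (51.898,169.339) → (26.999,109.227) → (51.898,49.115) → (112.010,24.216) → (172.122,49.115) → (197.021,109.227), returning to the start.

G21
G90
G00 X107.983 Y199.297
M3 S560
G1 X181.845 Y199.297 F2608
G1 X181.845 Y171.054
G1 X107.983 Y171.054
G1 X107.983 Y199.297
M5
G00 X81.039 Y221.660
M3 S287
G1 X298.950 Y153.334 F2226
G1 X162.049 Y78.067
G1 X232.164 Y80.329
G1 X311.863 Y75.588
M5
G00 X197.021 Y109.227
M3 S560
G1 X172.122 Y169.339 F2608
G1 X112.010 Y194.238
G1 X51.898 Y169.339
G1 X26.999 Y109.227
G1 X51.898 Y49.115
G1 X112.010 Y24.216
G1 X172.122 Y49.115
G1 X197.021 Y109.227
M5
G00 X0.000 Y0.000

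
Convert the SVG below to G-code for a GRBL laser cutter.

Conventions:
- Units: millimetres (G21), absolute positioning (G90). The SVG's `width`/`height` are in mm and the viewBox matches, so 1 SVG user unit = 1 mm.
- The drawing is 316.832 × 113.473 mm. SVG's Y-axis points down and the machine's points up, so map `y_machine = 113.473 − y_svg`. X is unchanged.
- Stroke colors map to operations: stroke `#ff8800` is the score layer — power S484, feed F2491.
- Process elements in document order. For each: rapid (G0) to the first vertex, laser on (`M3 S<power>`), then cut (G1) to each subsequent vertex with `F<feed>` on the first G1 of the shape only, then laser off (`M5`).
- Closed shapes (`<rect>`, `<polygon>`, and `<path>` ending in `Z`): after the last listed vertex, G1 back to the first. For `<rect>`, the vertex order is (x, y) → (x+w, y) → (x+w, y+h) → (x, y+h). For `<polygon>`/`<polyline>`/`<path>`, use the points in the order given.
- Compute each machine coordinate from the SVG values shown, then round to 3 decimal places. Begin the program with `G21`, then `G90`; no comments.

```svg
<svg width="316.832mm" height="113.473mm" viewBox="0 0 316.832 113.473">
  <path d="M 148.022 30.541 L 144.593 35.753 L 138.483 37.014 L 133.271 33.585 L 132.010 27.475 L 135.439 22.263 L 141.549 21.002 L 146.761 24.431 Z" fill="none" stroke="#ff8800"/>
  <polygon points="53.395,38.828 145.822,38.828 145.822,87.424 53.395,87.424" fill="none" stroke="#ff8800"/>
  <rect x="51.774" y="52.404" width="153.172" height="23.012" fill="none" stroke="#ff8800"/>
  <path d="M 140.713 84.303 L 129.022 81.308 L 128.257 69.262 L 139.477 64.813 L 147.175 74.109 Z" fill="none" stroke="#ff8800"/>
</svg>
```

G21
G90
G0 X148.022 Y82.932
M3 S484
G1 X144.593 Y77.720 F2491
G1 X138.483 Y76.459
G1 X133.271 Y79.888
G1 X132.010 Y85.998
G1 X135.439 Y91.210
G1 X141.549 Y92.471
G1 X146.761 Y89.042
G1 X148.022 Y82.932
M5
G0 X53.395 Y74.645
M3 S484
G1 X145.822 Y74.645 F2491
G1 X145.822 Y26.049
G1 X53.395 Y26.049
G1 X53.395 Y74.645
M5
G0 X51.774 Y61.069
M3 S484
G1 X204.946 Y61.069 F2491
G1 X204.946 Y38.057
G1 X51.774 Y38.057
G1 X51.774 Y61.069
M5
G0 X140.713 Y29.170
M3 S484
G1 X129.022 Y32.165 F2491
G1 X128.257 Y44.211
G1 X139.477 Y48.660
G1 X147.175 Y39.364
G1 X140.713 Y29.170
M5

Since the viewBox matches the mm dimensions, user units are millimetres directly. The only transform is the Y-flip y_m = 113.473 − y_svg.

Shape 1 is a regular polygon drawn with `<path>`. Its stroke #ff8800 means score at S484, F2491. After flipping Y the toolpath is (148.022,82.932) → (144.593,77.720) → (138.483,76.459) → (133.271,79.888) → (132.010,85.998) → (135.439,91.210) → (141.549,92.471) → (146.761,89.042) → (148.022,82.932), returning to the start.

Shape 2 is a rectangle drawn with `<polygon>`. Its stroke #ff8800 means score at S484, F2491. After flipping Y the toolpath is (53.395,74.645) → (145.822,74.645) → (145.822,26.049) → (53.395,26.049) → (53.395,74.645), returning to the start.

Shape 3 is a rectangle drawn with `<rect>`. Its stroke #ff8800 means score at S484, F2491. After flipping Y the toolpath is (51.774,61.069) → (204.946,61.069) → (204.946,38.057) → (51.774,38.057) → (51.774,61.069), returning to the start.

Shape 4 is a regular polygon drawn with `<path>`. Its stroke #ff8800 means score at S484, F2491. After flipping Y the toolpath is (140.713,29.170) → (129.022,32.165) → (128.257,44.211) → (139.477,48.660) → (147.175,39.364) → (140.713,29.170), returning to the start.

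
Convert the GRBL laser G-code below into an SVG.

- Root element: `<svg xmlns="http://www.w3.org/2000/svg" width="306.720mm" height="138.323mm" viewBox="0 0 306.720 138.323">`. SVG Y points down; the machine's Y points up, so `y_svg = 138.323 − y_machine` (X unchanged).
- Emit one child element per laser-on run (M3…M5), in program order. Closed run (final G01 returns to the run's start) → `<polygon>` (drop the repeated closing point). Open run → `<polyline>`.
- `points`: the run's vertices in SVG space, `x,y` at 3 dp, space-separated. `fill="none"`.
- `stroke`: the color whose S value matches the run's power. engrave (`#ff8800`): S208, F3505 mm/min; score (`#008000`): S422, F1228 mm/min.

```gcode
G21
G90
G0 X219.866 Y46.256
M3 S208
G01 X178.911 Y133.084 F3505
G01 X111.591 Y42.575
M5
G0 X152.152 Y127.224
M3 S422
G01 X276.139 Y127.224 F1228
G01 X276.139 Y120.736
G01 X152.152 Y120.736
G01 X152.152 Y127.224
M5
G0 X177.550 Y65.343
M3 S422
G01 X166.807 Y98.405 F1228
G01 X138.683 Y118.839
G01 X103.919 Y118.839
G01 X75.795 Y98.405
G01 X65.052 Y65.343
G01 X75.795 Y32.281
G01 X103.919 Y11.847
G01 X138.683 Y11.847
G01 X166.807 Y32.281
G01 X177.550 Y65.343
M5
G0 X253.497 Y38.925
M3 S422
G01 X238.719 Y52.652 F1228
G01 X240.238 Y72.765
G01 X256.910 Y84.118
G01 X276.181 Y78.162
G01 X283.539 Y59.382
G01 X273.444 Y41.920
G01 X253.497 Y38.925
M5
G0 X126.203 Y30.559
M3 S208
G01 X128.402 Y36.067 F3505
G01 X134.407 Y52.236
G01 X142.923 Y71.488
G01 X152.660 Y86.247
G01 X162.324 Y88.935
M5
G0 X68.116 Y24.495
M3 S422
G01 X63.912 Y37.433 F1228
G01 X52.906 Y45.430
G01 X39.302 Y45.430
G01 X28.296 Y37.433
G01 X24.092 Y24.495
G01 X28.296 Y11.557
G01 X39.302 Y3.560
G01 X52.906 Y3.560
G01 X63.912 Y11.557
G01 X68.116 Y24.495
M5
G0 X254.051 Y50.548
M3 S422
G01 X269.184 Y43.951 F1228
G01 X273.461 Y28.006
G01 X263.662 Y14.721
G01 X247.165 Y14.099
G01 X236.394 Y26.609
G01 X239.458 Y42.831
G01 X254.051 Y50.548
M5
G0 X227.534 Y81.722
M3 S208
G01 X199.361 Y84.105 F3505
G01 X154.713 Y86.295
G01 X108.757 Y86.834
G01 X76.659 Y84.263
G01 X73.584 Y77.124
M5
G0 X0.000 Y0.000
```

Machine Y-up, SVG Y-down with viewBox height 138.323, so y_svg = 138.323 − y_machine; X carries over.

Run 1: power S208 maps to stroke `#ff8800` (engrave). The run is open, so emit a `<polyline>` with points (Y-flipped): 219.866,92.067 178.911,5.239 111.591,95.748.

Run 2: power S422 maps to stroke `#008000` (score). The run returns to its start, so emit a `<polygon>` with points (Y-flipped): 152.152,11.099 276.139,11.099 276.139,17.587 152.152,17.587.

Run 3: S422 ⇒ score layer `#008000`. The run returns to its start, so emit a `<polygon>` with points (Y-flipped): 177.550,72.980 166.807,39.918 138.683,19.484 103.919,19.484 75.795,39.918 65.052,72.980 75.795,106.042 103.919,126.476 138.683,126.476 166.807,106.042.

Run 4: power S422 maps to stroke `#008000` (score). The run returns to its start, so emit a `<polygon>` with points (Y-flipped): 253.497,99.398 238.719,85.671 240.238,65.558 256.910,54.205 276.181,60.161 283.539,78.941 273.444,96.403.

Run 5: power S208 maps to stroke `#ff8800` (engrave). The run is open, so emit a `<polyline>` with points (Y-flipped): 126.203,107.764 128.402,102.256 134.407,86.087 142.923,66.835 152.660,52.076 162.324,49.388.

Run 6: power S422 maps to stroke `#008000` (score). The run returns to its start, so emit a `<polygon>` with points (Y-flipped): 68.116,113.828 63.912,100.890 52.906,92.893 39.302,92.893 28.296,100.890 24.092,113.828 28.296,126.766 39.302,134.763 52.906,134.763 63.912,126.766.

Run 7: power S422 maps to stroke `#008000` (score). The run returns to its start, so emit a `<polygon>` with points (Y-flipped): 254.051,87.775 269.184,94.372 273.461,110.317 263.662,123.602 247.165,124.224 236.394,111.714 239.458,95.492.

Run 8: power S208 maps to stroke `#ff8800` (engrave). The run is open, so emit a `<polyline>` with points (Y-flipped): 227.534,56.601 199.361,54.218 154.713,52.028 108.757,51.489 76.659,54.060 73.584,61.199.

<svg xmlns="http://www.w3.org/2000/svg" width="306.720mm" height="138.323mm" viewBox="0 0 306.720 138.323">
  <polyline points="219.866,92.067 178.911,5.239 111.591,95.748" fill="none" stroke="#ff8800"/>
  <polygon points="152.152,11.099 276.139,11.099 276.139,17.587 152.152,17.587" fill="none" stroke="#008000"/>
  <polygon points="177.550,72.980 166.807,39.918 138.683,19.484 103.919,19.484 75.795,39.918 65.052,72.980 75.795,106.042 103.919,126.476 138.683,126.476 166.807,106.042" fill="none" stroke="#008000"/>
  <polygon points="253.497,99.398 238.719,85.671 240.238,65.558 256.910,54.205 276.181,60.161 283.539,78.941 273.444,96.403" fill="none" stroke="#008000"/>
  <polyline points="126.203,107.764 128.402,102.256 134.407,86.087 142.923,66.835 152.660,52.076 162.324,49.388" fill="none" stroke="#ff8800"/>
  <polygon points="68.116,113.828 63.912,100.890 52.906,92.893 39.302,92.893 28.296,100.890 24.092,113.828 28.296,126.766 39.302,134.763 52.906,134.763 63.912,126.766" fill="none" stroke="#008000"/>
  <polygon points="254.051,87.775 269.184,94.372 273.461,110.317 263.662,123.602 247.165,124.224 236.394,111.714 239.458,95.492" fill="none" stroke="#008000"/>
  <polyline points="227.534,56.601 199.361,54.218 154.713,52.028 108.757,51.489 76.659,54.060 73.584,61.199" fill="none" stroke="#ff8800"/>
</svg>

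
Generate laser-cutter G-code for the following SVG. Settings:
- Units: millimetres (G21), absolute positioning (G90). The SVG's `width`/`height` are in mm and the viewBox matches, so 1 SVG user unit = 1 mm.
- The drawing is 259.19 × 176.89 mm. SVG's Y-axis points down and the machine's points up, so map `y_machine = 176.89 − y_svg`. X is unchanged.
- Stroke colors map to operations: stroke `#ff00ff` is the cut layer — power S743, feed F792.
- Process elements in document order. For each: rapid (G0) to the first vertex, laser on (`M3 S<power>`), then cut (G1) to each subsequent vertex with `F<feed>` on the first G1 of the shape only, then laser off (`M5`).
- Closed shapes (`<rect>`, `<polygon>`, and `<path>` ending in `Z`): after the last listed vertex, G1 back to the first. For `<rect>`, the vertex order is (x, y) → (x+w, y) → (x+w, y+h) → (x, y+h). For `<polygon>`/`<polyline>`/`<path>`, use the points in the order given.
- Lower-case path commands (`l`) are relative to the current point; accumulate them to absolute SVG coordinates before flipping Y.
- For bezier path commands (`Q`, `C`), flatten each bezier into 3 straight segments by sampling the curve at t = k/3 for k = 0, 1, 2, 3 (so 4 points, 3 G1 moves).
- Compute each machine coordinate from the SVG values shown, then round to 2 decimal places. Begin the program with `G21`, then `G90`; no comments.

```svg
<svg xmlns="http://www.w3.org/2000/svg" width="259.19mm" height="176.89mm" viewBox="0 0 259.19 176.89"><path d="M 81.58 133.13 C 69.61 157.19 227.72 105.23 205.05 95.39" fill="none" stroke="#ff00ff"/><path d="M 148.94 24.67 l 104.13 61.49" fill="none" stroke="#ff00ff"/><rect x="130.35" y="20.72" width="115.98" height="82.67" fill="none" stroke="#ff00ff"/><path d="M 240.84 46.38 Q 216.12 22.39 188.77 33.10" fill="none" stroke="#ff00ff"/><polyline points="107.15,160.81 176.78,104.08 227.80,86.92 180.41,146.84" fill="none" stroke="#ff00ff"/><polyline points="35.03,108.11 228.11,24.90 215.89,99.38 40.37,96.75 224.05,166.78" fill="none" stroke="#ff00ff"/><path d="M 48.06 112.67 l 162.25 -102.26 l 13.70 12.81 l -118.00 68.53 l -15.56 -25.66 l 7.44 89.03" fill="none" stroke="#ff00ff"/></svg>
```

Since the viewBox matches the mm dimensions, user units are millimetres directly. The only transform is the Y-flip y_m = 176.89 − y_svg.

Shape 1 is a cubic bezier drawn with `<path>`. Its stroke #ff00ff means cut at S743, F792. After flipping Y the toolpath is (81.58,43.76) → (113.31,40.66) → (180.45,62.00) → (205.05,81.50).

Shape 2 is a line segment drawn with `<path>`. Its stroke #ff00ff means cut at S743, F792. After flipping Y the toolpath is (148.94,152.22) → (253.07,90.73).

Shape 3 is a rectangle drawn with `<rect>`. Its stroke #ff00ff means cut at S743, F792. After flipping Y the toolpath is (130.35,156.17) → (246.33,156.17) → (246.33,73.50) → (130.35,73.50) → (130.35,156.17), returning to the start.

Shape 4 is a quadratic bezier drawn with `<path>`. Its stroke #ff00ff means cut at S743, F792. After flipping Y the toolpath is (240.84,130.51) → (224.07,142.65) → (206.71,147.07) → (188.77,143.79).

Shape 5 is a open polyline drawn with `<polyline>`. Its stroke #ff00ff means cut at S743, F792. After flipping Y the toolpath is (107.15,16.08) → (176.78,72.81) → (227.80,89.97) → (180.41,30.05).

Shape 6 is a open polyline drawn with `<polyline>`. Its stroke #ff00ff means cut at S743, F792. After flipping Y the toolpath is (35.03,68.78) → (228.11,151.99) → (215.89,77.51) → (40.37,80.14) → (224.05,10.11).

Shape 7 is a open polyline drawn with `<path>`. Its stroke #ff00ff means cut at S743, F792. After flipping Y the toolpath is (48.06,64.22) → (210.31,166.48) → (224.01,153.67) → (106.01,85.14) → (90.45,110.80) → (97.89,21.77).

G21
G90
G0 X81.58 Y43.76
M3 S743
G1 X113.31 Y40.66 F792
G1 X180.45 Y62.00
G1 X205.05 Y81.50
M5
G0 X148.94 Y152.22
M3 S743
G1 X253.07 Y90.73 F792
M5
G0 X130.35 Y156.17
M3 S743
G1 X246.33 Y156.17 F792
G1 X246.33 Y73.50
G1 X130.35 Y73.50
G1 X130.35 Y156.17
M5
G0 X240.84 Y130.51
M3 S743
G1 X224.07 Y142.65 F792
G1 X206.71 Y147.07
G1 X188.77 Y143.79
M5
G0 X107.15 Y16.08
M3 S743
G1 X176.78 Y72.81 F792
G1 X227.80 Y89.97
G1 X180.41 Y30.05
M5
G0 X35.03 Y68.78
M3 S743
G1 X228.11 Y151.99 F792
G1 X215.89 Y77.51
G1 X40.37 Y80.14
G1 X224.05 Y10.11
M5
G0 X48.06 Y64.22
M3 S743
G1 X210.31 Y166.48 F792
G1 X224.01 Y153.67
G1 X106.01 Y85.14
G1 X90.45 Y110.80
G1 X97.89 Y21.77
M5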